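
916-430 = 486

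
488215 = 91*5365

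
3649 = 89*41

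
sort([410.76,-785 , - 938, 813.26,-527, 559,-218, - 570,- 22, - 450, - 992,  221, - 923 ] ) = [ - 992 , - 938, - 923, - 785, -570,-527, - 450 , - 218,  -  22, 221,410.76 , 559, 813.26 ]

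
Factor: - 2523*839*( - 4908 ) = 2^2*3^2*29^2*409^1*839^1  =  10389239676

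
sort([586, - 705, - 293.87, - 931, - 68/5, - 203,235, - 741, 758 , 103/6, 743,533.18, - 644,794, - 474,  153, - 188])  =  [ - 931, - 741, - 705, - 644, - 474, -293.87, - 203, - 188, - 68/5 , 103/6,153, 235, 533.18, 586 , 743, 758,794 ] 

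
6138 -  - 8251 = 14389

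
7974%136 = 86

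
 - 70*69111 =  - 4837770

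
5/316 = 5/316 = 0.02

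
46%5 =1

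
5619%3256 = 2363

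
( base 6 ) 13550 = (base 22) 49k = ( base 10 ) 2154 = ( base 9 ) 2853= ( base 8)4152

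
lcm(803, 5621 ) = 5621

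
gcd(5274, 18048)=6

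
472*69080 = 32605760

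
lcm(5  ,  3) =15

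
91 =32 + 59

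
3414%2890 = 524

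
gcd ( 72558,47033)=1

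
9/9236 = 9/9236 = 0.00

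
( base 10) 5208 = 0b1010001011000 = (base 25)888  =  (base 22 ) AGG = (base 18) G16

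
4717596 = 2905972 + 1811624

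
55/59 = 55/59=0.93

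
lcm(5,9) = 45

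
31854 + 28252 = 60106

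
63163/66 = 63163/66 = 957.02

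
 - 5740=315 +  - 6055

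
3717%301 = 105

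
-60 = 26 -86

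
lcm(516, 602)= 3612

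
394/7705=394/7705 = 0.05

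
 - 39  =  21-60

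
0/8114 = 0 = 0.00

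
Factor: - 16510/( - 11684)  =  2^( - 1)*5^1* 13^1*23^( - 1 )  =  65/46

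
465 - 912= -447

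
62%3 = 2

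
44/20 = 11/5 = 2.20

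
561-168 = 393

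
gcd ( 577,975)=1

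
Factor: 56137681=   599^1 * 93719^1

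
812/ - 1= -812/1 = - 812.00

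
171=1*171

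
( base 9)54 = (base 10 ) 49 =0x31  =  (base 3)1211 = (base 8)61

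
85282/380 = 42641/190 = 224.43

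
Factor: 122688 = 2^6 * 3^3*71^1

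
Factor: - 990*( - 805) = 796950 = 2^1*3^2*5^2*7^1*11^1 * 23^1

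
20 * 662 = 13240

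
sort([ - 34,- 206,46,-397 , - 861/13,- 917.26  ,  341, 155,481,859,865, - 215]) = [ - 917.26,- 397, - 215, - 206,-861/13, - 34,46, 155,341,481,859,865] 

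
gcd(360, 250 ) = 10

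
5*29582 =147910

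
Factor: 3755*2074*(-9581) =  - 2^1*5^1*11^1*13^1*17^1*61^1  *67^1*751^1 = - 74615582470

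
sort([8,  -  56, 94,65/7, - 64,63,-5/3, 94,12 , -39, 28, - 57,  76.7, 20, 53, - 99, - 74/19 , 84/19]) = [ - 99,-64, - 57 ,-56,-39, -74/19,-5/3,84/19,8, 65/7, 12, 20, 28,  53,63, 76.7,94, 94 ]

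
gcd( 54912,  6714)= 6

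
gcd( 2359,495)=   1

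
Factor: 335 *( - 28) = - 9380 = - 2^2*5^1*7^1 * 67^1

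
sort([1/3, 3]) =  [1/3,  3 ]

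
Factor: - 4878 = -2^1*3^2*271^1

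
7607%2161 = 1124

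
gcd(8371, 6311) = 1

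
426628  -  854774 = - 428146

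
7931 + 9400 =17331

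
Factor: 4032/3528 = 8/7= 2^3*7^ ( - 1 ) 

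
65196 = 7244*9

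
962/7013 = 962/7013 = 0.14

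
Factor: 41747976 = 2^3*3^2*107^1*5419^1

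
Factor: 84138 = 2^1* 3^1*37^1*379^1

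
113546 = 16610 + 96936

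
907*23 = 20861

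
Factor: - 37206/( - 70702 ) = 3^3*13^1*23^( - 1)*29^( - 1) = 351/667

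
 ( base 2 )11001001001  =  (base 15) 724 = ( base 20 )409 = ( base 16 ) 649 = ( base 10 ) 1609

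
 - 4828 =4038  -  8866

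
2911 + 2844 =5755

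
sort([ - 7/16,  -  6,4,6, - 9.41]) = [  -  9.41,  -  6, - 7/16, 4,6]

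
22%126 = 22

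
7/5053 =7/5053 = 0.00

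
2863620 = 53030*54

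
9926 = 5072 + 4854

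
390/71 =5  +  35/71 = 5.49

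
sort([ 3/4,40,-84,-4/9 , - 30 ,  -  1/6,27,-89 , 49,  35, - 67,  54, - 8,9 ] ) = [  -  89, - 84, - 67,-30, - 8, - 4/9 , - 1/6, 3/4,9,27 , 35 , 40 , 49,54]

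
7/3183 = 7/3183=0.00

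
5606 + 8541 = 14147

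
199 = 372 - 173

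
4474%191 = 81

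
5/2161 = 5/2161 = 0.00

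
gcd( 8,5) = 1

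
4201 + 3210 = 7411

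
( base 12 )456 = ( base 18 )1hc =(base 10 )642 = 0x282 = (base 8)1202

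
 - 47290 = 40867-88157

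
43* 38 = 1634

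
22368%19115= 3253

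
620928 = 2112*294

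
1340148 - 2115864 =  - 775716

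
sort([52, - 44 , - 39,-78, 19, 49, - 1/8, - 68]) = [ - 78,-68,  -  44, - 39,-1/8, 19, 49,  52]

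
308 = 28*11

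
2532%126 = 12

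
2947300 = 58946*50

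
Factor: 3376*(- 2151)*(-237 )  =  2^4*3^3 *79^1*211^1*239^1 = 1721040912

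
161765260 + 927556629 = 1089321889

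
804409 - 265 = 804144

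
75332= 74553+779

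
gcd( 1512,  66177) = 27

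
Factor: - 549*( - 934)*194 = 99476604 = 2^2*3^2*61^1* 97^1 *467^1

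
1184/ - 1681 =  - 1184/1681 =- 0.70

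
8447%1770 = 1367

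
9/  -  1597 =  - 9/1597 = - 0.01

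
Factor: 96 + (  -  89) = 7^1=7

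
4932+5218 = 10150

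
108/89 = 108/89 = 1.21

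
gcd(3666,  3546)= 6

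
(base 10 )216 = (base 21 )a6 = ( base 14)116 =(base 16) d8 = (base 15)e6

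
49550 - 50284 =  -734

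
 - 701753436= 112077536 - 813830972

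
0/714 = 0  =  0.00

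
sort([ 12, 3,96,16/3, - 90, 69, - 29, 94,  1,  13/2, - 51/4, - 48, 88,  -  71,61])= [ - 90, - 71, - 48, - 29, - 51/4,  1, 3, 16/3, 13/2,12,61,69, 88, 94, 96]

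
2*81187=162374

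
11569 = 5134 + 6435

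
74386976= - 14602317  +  88989293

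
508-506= 2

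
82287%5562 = 4419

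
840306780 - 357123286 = 483183494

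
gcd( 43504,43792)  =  16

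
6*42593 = 255558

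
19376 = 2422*8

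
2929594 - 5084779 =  - 2155185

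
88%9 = 7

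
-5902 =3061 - 8963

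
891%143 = 33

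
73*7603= 555019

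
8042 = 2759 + 5283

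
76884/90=854 + 4/15 =854.27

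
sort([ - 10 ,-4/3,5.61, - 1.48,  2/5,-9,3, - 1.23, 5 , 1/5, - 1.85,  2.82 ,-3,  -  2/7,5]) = [  -  10,-9, - 3, - 1.85 , - 1.48,  -  4/3, -1.23, - 2/7, 1/5, 2/5,  2.82, 3, 5, 5, 5.61 ]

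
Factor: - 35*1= - 35 = - 5^1*7^1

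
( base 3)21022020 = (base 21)c1c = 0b1010011001101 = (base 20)D65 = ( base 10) 5325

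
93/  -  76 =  - 2 + 59/76 = - 1.22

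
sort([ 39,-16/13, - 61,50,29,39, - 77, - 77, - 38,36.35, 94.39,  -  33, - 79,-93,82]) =[ - 93,-79, - 77,  -  77,  -  61, -38, - 33,-16/13, 29,36.35,39,39,50, 82 , 94.39]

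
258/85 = 3 + 3/85= 3.04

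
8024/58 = 138 + 10/29 = 138.34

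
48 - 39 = 9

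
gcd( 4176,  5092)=4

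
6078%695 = 518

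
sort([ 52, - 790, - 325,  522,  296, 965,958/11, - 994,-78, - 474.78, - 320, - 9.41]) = [ - 994, - 790, - 474.78,-325 , - 320,  -  78,-9.41,52, 958/11, 296,522, 965 ]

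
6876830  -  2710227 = 4166603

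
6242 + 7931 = 14173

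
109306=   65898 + 43408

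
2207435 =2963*745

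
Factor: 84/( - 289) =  - 2^2*3^1 * 7^1*17^( - 2)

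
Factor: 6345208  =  2^3*293^1  *  2707^1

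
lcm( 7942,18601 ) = 706838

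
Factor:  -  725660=-2^2*5^1*13^1*2791^1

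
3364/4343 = 3364/4343 = 0.77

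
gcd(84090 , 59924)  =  2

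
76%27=22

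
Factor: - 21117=-3^1*7039^1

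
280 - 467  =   - 187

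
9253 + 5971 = 15224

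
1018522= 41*24842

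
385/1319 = 385/1319 = 0.29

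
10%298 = 10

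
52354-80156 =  - 27802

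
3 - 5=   -  2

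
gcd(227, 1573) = 1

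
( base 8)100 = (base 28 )28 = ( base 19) 37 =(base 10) 64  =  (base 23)2I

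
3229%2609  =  620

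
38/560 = 19/280 = 0.07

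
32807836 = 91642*358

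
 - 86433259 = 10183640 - 96616899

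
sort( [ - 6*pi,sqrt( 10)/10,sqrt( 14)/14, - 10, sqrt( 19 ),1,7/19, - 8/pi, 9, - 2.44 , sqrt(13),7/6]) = [-6 * pi, - 10,-8/pi , - 2.44,sqrt(  14)/14,sqrt( 10)/10,7/19,1 , 7/6, sqrt( 13), sqrt(19),9] 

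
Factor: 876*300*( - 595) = - 156366000 = - 2^4 * 3^2*5^3*7^1 * 17^1 *73^1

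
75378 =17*4434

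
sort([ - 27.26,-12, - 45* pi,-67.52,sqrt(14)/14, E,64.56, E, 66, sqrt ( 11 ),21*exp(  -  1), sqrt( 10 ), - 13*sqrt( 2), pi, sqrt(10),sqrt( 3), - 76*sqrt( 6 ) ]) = [ - 76 * sqrt( 6), - 45*pi, - 67.52  , - 27.26,-13 * sqrt(2 ), - 12, sqrt( 14 )/14, sqrt ( 3), E, E,pi, sqrt(10), sqrt(10) , sqrt (11), 21*exp ( - 1), 64.56, 66]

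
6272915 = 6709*935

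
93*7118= 661974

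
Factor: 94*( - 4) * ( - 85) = 2^3*5^1*17^1 * 47^1 = 31960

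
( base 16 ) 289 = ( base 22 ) 17B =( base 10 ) 649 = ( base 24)131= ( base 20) 1C9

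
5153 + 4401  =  9554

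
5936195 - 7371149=- 1434954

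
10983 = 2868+8115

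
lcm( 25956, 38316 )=804636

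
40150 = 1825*22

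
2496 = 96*26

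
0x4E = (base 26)30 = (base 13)60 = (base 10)78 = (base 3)2220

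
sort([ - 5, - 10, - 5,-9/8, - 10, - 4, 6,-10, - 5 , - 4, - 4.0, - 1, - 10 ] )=[ - 10, - 10, - 10, - 10, - 5, - 5, - 5 ,-4 , - 4, -4.0, - 9/8, - 1, 6] 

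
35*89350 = 3127250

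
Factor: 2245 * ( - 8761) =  - 19668445 =- 5^1*449^1*8761^1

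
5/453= 5/453 = 0.01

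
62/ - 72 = -31/36 = - 0.86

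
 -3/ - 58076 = 3/58076 = 0.00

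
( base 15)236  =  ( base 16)1F5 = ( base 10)501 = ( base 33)F6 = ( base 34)ep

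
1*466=466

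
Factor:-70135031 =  - 70135031^1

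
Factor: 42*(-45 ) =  - 2^1*3^3*5^1 * 7^1 = -  1890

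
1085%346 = 47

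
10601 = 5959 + 4642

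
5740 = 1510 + 4230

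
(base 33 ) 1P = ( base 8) 72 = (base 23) 2C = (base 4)322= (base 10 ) 58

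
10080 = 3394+6686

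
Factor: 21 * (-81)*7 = -3^5*7^2 = -  11907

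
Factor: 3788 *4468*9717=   2^4 * 3^1* 41^1 * 79^1*947^1  *  1117^1  =  164458126128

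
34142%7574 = 3846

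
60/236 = 15/59 = 0.25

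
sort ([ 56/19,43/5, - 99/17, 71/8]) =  [ - 99/17, 56/19,43/5  ,  71/8] 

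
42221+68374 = 110595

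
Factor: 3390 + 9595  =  5^1*7^2*53^1=12985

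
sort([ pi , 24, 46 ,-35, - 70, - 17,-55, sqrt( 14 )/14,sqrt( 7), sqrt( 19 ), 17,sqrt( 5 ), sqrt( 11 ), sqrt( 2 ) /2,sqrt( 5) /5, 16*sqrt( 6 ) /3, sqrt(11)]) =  [-70, - 55, - 35,-17, sqrt(14) /14, sqrt(5 )/5, sqrt(2) /2, sqrt( 5), sqrt(7 ), pi , sqrt( 11 )  ,  sqrt( 11),  sqrt( 19), 16 *sqrt( 6 )/3,17,  24, 46]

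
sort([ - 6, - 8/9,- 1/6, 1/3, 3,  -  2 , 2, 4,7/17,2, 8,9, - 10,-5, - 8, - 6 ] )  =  [ - 10, - 8, - 6,-6, -5,-2,-8/9,-1/6,1/3,7/17, 2, 2, 3, 4 , 8, 9 ]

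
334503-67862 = 266641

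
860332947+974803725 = 1835136672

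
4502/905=4502/905  =  4.97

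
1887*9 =16983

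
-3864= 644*(  -  6 ) 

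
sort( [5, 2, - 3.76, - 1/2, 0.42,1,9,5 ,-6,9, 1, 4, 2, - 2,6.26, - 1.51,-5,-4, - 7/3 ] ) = [ - 6, - 5,-4,  -  3.76,-7/3, -2, - 1.51, - 1/2, 0.42, 1, 1 , 2,2, 4,5, 5,6.26,9, 9] 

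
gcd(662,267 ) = 1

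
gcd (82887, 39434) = 1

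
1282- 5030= - 3748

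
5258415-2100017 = 3158398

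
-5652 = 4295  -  9947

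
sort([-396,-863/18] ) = [-396,  -  863/18]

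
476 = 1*476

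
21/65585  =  21/65585 = 0.00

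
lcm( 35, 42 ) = 210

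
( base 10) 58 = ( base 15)3d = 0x3a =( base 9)64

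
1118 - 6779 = -5661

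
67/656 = 67/656 = 0.10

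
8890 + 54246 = 63136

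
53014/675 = 78 + 364/675 = 78.54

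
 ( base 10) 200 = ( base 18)B2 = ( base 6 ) 532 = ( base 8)310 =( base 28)74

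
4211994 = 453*9298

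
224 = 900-676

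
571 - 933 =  - 362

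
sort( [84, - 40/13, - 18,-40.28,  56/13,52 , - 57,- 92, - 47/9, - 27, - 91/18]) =[ - 92, - 57, - 40.28,-27,-18, -47/9, - 91/18, - 40/13,56/13,52,84]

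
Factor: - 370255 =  - 5^1 * 74051^1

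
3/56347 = 3/56347 = 0.00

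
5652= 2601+3051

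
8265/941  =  8+737/941=8.78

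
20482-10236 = 10246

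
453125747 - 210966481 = 242159266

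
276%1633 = 276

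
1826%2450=1826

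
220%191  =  29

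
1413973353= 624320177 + 789653176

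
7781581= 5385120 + 2396461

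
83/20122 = 83/20122 = 0.00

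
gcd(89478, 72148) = 2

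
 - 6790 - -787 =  - 6003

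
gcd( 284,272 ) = 4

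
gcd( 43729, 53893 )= 7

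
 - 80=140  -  220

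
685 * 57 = 39045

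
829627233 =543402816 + 286224417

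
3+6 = 9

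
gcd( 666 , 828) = 18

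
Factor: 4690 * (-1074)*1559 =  - 2^2 * 3^1  *  5^1*7^1*67^1*179^1*1559^1= - 7852776540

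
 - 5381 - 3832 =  - 9213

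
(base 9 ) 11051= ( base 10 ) 7336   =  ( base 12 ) 42B4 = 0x1CA8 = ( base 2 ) 1110010101000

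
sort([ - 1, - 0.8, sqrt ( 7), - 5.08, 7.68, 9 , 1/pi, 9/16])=[ - 5.08 ,  -  1, - 0.8,1/pi,9/16,  sqrt( 7),7.68, 9]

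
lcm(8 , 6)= 24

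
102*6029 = 614958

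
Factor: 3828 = 2^2*3^1*11^1 * 29^1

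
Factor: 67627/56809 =7^1*9661^1*56809^( - 1 ) 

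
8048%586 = 430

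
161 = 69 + 92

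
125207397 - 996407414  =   - 871200017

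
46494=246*189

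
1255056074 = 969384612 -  - 285671462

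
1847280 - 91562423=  - 89715143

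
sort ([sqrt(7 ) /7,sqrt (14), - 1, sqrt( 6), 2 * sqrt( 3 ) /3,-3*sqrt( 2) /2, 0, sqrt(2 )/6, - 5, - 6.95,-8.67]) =[ - 8.67 , - 6.95, - 5, - 3 * sqrt(2) /2, - 1,0, sqrt( 2)/6,sqrt( 7 ) /7, 2*sqrt( 3) /3,sqrt( 6),sqrt( 14 )]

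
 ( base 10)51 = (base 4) 303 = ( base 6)123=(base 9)56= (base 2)110011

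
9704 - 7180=2524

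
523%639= 523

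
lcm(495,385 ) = 3465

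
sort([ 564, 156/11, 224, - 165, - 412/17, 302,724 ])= [ - 165, - 412/17,156/11,224,302,564,724]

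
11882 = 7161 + 4721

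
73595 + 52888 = 126483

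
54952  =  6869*8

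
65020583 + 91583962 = 156604545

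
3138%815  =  693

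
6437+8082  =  14519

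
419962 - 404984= 14978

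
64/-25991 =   -  64/25991 = - 0.00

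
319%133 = 53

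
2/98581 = 2/98581 = 0.00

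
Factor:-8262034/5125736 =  - 375547/232988 = - 2^( - 2)*7^( - 1)*17^1 * 53^(-1)*157^ ( - 1)*22091^1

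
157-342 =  - 185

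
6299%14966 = 6299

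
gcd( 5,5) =5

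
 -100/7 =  - 15+5/7 = - 14.29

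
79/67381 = 79/67381 = 0.00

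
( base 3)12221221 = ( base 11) 32a0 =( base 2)1000011111001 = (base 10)4345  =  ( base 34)3PR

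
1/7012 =1/7012 = 0.00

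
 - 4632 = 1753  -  6385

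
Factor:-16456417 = - 16456417^1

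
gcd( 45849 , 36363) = 1581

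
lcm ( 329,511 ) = 24017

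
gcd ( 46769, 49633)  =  1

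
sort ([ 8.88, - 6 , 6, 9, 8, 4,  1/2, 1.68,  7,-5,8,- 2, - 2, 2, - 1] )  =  [ -6, - 5, - 2, -2, - 1,1/2, 1.68, 2 , 4,6,  7 , 8,8, 8.88,9]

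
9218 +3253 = 12471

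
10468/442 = 23 + 151/221 = 23.68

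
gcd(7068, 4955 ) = 1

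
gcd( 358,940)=2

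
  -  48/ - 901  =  48/901 = 0.05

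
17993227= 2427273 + 15565954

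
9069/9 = 3023/3 = 1007.67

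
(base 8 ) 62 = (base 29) 1L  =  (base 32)1I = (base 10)50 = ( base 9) 55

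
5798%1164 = 1142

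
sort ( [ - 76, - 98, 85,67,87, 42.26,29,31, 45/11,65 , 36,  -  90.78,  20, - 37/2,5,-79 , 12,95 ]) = [ - 98, - 90.78,  -  79,-76, - 37/2, 45/11,5 , 12, 20 , 29,31,36,  42.26,65,67,  85,87,  95]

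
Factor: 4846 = 2^1*2423^1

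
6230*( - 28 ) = - 174440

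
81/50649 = 27/16883 = 0.00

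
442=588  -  146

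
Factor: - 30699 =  - 3^4 * 379^1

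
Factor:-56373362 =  - 2^1*157^1 * 179533^1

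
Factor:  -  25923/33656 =- 2^ ( - 3 ) * 3^1*7^(-1 )*601^(- 1 ) * 8641^1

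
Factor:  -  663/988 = - 51/76  =  - 2^( - 2 )*3^1*17^1*19^( - 1)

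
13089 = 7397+5692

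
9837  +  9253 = 19090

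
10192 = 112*91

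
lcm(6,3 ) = 6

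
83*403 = 33449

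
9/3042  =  1/338 = 0.00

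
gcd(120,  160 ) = 40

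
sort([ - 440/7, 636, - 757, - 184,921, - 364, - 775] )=[-775 , -757, - 364, - 184, - 440/7, 636, 921 ] 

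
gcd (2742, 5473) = 1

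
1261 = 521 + 740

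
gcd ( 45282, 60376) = 15094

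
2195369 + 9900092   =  12095461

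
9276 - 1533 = 7743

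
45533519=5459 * 8341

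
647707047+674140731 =1321847778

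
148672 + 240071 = 388743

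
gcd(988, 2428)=4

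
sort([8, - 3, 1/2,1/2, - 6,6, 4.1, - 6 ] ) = [-6,-6,-3, 1/2, 1/2,  4.1, 6, 8] 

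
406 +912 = 1318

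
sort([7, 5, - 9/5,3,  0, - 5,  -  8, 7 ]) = [-8, - 5, - 9/5 , 0, 3,5, 7,  7]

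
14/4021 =14/4021=0.00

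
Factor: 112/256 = 2^( - 4)*7^1   =  7/16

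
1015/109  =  9 + 34/109  =  9.31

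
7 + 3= 10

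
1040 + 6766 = 7806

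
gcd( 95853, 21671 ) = 1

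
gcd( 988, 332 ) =4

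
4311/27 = 479/3 = 159.67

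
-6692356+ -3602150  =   - 10294506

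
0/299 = 0  =  0.00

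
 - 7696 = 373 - 8069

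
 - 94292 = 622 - 94914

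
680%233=214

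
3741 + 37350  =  41091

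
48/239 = 48/239 = 0.20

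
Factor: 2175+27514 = 29689 =11^1 * 2699^1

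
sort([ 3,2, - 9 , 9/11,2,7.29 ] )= [ - 9,9/11,2,2,3, 7.29]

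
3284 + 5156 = 8440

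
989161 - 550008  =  439153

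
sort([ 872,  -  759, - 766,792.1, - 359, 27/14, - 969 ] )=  [ - 969,  -  766, - 759, -359,27/14,792.1,872]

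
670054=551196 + 118858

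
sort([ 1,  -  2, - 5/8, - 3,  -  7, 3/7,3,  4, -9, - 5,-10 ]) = [ - 10, - 9, - 7, - 5,  -  3, - 2, - 5/8,3/7,1, 3,4] 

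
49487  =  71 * 697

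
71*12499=887429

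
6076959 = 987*6157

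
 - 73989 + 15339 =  - 58650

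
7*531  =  3717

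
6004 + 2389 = 8393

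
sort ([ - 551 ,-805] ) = [-805, - 551]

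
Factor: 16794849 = 3^1*5598283^1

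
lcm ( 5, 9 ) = 45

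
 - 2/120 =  - 1/60 = - 0.02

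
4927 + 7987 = 12914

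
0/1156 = 0 =0.00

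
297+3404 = 3701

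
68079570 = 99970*681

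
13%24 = 13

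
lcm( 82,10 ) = 410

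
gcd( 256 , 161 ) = 1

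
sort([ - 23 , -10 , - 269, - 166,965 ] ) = [ - 269 , - 166, - 23,-10, 965]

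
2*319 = 638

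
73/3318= 73/3318 = 0.02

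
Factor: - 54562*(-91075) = 2^1 * 5^2*3643^1 *27281^1 = 4969234150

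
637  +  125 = 762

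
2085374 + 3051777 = 5137151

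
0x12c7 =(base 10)4807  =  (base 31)502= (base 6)34131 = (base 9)6531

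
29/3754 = 29/3754 =0.01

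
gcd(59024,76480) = 16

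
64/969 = 64/969 = 0.07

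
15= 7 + 8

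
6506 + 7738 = 14244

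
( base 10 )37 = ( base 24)1d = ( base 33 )14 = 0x25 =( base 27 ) 1a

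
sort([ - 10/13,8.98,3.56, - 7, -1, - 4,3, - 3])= [ - 7, - 4, - 3,- 1, - 10/13,3,3.56,8.98]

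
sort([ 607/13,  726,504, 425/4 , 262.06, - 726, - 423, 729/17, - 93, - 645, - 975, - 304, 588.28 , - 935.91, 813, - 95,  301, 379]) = [ - 975, - 935.91, - 726, - 645,-423, - 304, - 95, - 93,729/17,607/13, 425/4,262.06,301,379,504 , 588.28 , 726,813] 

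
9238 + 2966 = 12204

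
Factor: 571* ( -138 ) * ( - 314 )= 24742572 = 2^2*3^1 * 23^1*157^1 * 571^1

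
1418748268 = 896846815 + 521901453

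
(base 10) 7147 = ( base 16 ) 1beb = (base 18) 1411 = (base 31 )7DH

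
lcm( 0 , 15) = 0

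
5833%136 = 121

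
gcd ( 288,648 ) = 72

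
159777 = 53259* 3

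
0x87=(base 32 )47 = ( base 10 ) 135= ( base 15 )90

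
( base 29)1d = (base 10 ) 42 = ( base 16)2A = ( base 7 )60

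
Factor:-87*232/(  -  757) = 2^3*3^1*29^2 * 757^(-1)   =  20184/757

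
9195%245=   130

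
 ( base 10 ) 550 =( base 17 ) 1F6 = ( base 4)20212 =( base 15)26A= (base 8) 1046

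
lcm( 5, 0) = 0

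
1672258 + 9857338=11529596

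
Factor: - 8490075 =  - 3^1*5^2*11^1 * 41^1*251^1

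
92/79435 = 92/79435 = 0.00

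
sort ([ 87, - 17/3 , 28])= [ - 17/3,28,87]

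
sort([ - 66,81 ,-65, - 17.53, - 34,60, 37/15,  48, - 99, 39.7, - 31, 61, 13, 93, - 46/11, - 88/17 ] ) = [ - 99, - 66, - 65, - 34, -31 ,-17.53, - 88/17, - 46/11, 37/15, 13, 39.7, 48, 60, 61, 81,93 ]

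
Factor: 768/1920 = 2/5 = 2^1 * 5^( - 1)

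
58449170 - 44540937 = 13908233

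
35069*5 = 175345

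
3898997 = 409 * 9533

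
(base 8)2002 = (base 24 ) 1ii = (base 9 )1360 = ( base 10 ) 1026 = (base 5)13101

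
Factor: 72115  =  5^1*14423^1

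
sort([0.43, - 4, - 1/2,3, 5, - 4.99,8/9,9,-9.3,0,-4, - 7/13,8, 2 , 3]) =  [ - 9.3, - 4.99, - 4, -4, - 7/13, - 1/2,0,0.43,8/9,2,3, 3, 5,  8,9 ] 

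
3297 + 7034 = 10331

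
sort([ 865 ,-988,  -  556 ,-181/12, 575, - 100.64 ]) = [-988, - 556,-100.64,-181/12,575, 865 ]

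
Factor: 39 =3^1*13^1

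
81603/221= 81603/221 = 369.24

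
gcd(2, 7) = 1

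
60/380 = 3/19 = 0.16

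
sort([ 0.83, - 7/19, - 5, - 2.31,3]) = [ - 5, - 2.31,-7/19,0.83,3 ] 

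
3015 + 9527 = 12542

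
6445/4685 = 1 + 352/937 = 1.38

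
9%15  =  9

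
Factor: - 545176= - 2^3 * 68147^1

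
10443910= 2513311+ 7930599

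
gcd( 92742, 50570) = 26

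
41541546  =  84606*491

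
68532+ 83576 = 152108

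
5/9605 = 1/1921   =  0.00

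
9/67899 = 3/22633 = 0.00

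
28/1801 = 28/1801 = 0.02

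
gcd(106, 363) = 1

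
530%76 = 74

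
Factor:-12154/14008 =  - 2^( - 2 )*17^( - 1)*59^1 = - 59/68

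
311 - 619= - 308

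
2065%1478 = 587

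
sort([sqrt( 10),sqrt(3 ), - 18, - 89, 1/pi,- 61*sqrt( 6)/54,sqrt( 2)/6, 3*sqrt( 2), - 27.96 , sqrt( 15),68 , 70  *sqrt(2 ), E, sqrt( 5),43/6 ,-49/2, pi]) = [ - 89, - 27.96, - 49/2,  -  18, - 61 *sqrt( 6)/54  ,  sqrt( 2)/6,1/pi,sqrt( 3), sqrt (5), E,pi,  sqrt( 10 ) , sqrt (15),  3*sqrt( 2) , 43/6, 68, 70 * sqrt( 2)]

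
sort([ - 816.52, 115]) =[-816.52,115] 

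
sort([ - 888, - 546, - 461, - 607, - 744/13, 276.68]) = [ -888, - 607, - 546, - 461, - 744/13,276.68]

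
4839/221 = 4839/221 =21.90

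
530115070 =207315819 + 322799251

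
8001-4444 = 3557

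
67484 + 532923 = 600407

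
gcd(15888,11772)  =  12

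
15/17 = 15/17 = 0.88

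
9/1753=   9/1753 = 0.01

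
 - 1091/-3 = 1091/3= 363.67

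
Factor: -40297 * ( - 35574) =2^1*3^1*7^2 *11^2 * 59^1* 683^1  =  1433525478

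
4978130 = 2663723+2314407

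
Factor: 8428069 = 13^1*73^1*83^1*107^1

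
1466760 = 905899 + 560861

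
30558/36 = 5093/6 =848.83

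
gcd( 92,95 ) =1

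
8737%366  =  319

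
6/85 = 6/85 =0.07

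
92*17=1564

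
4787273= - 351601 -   -  5138874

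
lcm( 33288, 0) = 0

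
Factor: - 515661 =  -3^1*17^1*10111^1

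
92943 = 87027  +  5916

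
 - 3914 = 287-4201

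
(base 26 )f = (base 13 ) 12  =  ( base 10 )15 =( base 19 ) f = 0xF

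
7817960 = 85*91976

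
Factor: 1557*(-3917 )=-3^2 *173^1*3917^1 = - 6098769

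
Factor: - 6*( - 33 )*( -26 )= - 2^2* 3^2*11^1*13^1 = - 5148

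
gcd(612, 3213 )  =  153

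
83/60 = 1 + 23/60 = 1.38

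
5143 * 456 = 2345208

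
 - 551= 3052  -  3603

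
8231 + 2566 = 10797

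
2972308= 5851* 508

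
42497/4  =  10624+1/4=10624.25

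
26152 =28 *934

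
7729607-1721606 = 6008001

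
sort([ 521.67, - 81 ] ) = [ - 81,521.67 ] 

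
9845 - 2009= 7836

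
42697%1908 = 721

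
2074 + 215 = 2289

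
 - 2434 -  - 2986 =552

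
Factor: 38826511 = 38826511^1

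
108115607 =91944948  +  16170659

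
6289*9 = 56601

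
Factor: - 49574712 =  - 2^3*3^1*11^1*79^1*2377^1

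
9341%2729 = 1154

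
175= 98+77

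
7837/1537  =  5 + 152/1537= 5.10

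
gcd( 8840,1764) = 4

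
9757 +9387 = 19144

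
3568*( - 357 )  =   - 1273776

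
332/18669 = 332/18669 = 0.02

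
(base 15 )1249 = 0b111100110110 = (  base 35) 369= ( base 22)810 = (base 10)3894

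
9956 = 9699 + 257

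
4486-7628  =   - 3142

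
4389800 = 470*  9340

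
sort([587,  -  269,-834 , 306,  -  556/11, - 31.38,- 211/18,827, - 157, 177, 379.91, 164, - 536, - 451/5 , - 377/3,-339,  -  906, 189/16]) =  [- 906, - 834,- 536, - 339, - 269, - 157, - 377/3, -451/5, - 556/11,  -  31.38,-211/18, 189/16,164, 177,306, 379.91, 587 , 827 ]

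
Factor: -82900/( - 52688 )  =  20725/13172= 2^( - 2)*5^2*37^(  -  1) * 89^(  -  1) * 829^1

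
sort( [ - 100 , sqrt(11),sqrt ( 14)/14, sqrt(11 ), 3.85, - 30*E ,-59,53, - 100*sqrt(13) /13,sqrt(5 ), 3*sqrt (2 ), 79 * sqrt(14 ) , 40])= [ -100, - 30*E ,-59,-100*sqrt(13)/13 , sqrt( 14 ) /14, sqrt( 5),sqrt (11 ),  sqrt(11),  3.85,  3*sqrt( 2 ), 40,53,79 * sqrt( 14)]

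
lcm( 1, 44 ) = 44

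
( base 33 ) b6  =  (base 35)aj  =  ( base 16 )171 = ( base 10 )369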